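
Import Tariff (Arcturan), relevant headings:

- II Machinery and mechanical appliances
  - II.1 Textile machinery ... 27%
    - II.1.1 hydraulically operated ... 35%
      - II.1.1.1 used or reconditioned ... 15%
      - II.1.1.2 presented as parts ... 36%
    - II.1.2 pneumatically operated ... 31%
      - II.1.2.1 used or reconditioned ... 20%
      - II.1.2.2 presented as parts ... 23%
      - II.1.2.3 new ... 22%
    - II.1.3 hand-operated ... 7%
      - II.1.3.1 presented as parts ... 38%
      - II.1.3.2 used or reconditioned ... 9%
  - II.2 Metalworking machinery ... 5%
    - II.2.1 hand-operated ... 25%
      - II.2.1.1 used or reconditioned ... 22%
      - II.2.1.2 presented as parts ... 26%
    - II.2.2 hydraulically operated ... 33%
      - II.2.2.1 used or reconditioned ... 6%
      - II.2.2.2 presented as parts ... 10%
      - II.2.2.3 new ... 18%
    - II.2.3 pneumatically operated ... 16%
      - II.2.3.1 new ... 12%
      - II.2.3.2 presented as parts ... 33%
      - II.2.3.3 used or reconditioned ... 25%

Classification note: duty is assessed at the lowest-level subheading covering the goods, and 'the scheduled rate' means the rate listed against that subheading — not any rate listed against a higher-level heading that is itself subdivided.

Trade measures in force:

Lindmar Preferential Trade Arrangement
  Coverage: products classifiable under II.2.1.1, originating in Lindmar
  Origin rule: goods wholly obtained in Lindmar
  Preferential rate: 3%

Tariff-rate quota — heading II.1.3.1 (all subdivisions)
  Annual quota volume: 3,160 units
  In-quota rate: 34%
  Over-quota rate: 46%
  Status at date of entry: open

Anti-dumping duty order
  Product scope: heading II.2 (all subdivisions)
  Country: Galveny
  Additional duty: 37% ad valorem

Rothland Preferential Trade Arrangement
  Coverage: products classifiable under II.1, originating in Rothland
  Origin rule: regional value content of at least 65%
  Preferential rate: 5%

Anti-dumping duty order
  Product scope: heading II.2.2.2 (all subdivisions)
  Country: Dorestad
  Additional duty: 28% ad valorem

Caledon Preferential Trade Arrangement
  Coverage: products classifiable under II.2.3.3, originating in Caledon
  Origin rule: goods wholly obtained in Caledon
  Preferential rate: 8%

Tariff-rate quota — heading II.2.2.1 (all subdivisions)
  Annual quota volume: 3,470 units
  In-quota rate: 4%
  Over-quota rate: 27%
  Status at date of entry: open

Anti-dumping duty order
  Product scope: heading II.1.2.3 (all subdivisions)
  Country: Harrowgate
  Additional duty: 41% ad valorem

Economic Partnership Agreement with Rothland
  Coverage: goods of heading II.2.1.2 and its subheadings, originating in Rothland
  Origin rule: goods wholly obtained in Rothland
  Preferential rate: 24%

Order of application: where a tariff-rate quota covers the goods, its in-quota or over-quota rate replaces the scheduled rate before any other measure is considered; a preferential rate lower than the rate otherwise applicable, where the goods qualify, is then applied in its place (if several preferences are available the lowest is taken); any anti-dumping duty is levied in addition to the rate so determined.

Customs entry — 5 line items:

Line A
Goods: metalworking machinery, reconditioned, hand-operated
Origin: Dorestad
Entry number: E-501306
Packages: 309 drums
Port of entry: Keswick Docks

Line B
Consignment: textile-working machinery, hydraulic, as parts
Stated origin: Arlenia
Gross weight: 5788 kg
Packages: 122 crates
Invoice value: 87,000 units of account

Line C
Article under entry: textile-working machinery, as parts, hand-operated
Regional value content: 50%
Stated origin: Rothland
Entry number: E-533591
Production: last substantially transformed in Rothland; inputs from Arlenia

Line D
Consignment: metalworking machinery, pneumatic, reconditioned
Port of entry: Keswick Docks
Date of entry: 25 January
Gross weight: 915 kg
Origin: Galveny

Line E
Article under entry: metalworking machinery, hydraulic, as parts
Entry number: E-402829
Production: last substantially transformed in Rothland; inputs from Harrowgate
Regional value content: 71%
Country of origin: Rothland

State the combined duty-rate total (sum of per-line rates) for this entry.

Line A: metalworking → II.2; hand-operated → II.2.1; reconditioned → II.2.1.1. Scheduled 22%. No special measure applies. → 22%.
Line B: textile-working → II.1; hydraulic → II.1.1; as parts → II.1.1.2. Scheduled 36%. No special measure applies. → 36%.
Line C: textile-working → II.1; hand-operated → II.1.3; as parts → II.1.3.1. Scheduled 38%. quota on II.1.3.1 open → in-quota 34%; Rothland agreement on II.1: RVC < 65%; Rothland agreement on II.2.1.2: II.1.3.1 not covered. → 34%.
Line D: metalworking → II.2; pneumatic → II.2.3; reconditioned → II.2.3.3. Scheduled 25%. anti-dumping (Galveny, II.2): +37%; total 25% + 37% = 62%. → 62%.
Line E: metalworking → II.2; hydraulic → II.2.2; as parts → II.2.2.2. Scheduled 10%. Rothland agreement on II.1: II.2.2.2 not covered; Rothland agreement on II.2.1.2: II.2.2.2 not covered. → 10%.
Sum: 22% + 36% + 34% + 62% + 10% = 164%.

164%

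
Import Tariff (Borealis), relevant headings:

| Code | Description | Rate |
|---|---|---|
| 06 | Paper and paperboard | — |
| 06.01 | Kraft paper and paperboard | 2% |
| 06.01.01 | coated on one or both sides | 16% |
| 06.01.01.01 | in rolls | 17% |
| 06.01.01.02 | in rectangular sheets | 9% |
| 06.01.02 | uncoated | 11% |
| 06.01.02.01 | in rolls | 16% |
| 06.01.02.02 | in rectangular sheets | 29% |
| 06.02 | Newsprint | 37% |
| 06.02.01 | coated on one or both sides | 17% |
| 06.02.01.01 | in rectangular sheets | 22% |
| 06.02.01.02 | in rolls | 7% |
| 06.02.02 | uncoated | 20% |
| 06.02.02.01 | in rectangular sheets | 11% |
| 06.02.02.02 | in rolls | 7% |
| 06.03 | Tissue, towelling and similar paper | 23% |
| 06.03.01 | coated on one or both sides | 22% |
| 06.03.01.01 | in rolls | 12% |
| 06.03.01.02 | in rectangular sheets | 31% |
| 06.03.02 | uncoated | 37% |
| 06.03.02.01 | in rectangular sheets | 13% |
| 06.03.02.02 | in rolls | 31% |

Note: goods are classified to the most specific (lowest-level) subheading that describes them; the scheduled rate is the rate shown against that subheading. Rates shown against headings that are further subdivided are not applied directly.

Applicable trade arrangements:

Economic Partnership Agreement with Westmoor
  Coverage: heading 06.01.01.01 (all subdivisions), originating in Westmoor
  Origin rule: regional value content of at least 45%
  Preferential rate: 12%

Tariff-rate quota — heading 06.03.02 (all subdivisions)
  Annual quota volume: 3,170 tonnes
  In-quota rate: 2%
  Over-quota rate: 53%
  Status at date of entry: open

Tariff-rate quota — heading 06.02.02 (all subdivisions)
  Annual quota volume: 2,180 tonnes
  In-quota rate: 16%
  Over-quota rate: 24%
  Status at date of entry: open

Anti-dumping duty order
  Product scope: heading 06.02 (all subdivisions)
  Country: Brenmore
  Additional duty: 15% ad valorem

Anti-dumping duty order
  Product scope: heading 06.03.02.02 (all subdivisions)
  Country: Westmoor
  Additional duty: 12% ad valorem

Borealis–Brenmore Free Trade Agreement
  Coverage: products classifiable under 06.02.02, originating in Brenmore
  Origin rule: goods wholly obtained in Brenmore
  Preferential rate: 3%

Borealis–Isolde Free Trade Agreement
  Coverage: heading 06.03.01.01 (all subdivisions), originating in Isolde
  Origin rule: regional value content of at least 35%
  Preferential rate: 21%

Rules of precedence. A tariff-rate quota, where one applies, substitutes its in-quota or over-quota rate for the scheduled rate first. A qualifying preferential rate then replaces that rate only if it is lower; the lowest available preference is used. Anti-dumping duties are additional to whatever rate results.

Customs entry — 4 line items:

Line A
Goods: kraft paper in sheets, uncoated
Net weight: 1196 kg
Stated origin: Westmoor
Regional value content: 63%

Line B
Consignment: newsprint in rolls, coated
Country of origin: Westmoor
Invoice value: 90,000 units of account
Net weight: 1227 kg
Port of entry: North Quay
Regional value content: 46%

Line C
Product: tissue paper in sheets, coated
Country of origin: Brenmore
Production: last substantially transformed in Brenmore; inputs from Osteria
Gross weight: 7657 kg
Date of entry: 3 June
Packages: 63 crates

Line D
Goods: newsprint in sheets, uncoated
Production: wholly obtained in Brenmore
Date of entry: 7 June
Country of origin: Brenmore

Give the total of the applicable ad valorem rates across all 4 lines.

Line A: kraft paper → 06.01; uncoated → 06.01.02; in sheets → 06.01.02.02. Scheduled 29%. Westmoor agreement on 06.01.01.01: 06.01.02.02 not covered. → 29%.
Line B: newsprint → 06.02; coated → 06.02.01; in rolls → 06.02.01.02. Scheduled 7%. Westmoor agreement on 06.01.01.01: 06.02.01.02 not covered. → 7%.
Line C: tissue paper → 06.03; coated → 06.03.01; in sheets → 06.03.01.02. Scheduled 31%. Brenmore agreement on 06.02.02: 06.03.01.02 not covered. → 31%.
Line D: newsprint → 06.02; uncoated → 06.02.02; in sheets → 06.02.02.01. Scheduled 11%. quota on 06.02.02 open → in-quota 16%; Brenmore agreement on 06.02.02: wholly obtained → 3% available; preferential 3%; anti-dumping (Brenmore, 06.02): +15%; total 3% + 15% = 18%. → 18%.
Sum: 29% + 7% + 31% + 18% = 85%.

85%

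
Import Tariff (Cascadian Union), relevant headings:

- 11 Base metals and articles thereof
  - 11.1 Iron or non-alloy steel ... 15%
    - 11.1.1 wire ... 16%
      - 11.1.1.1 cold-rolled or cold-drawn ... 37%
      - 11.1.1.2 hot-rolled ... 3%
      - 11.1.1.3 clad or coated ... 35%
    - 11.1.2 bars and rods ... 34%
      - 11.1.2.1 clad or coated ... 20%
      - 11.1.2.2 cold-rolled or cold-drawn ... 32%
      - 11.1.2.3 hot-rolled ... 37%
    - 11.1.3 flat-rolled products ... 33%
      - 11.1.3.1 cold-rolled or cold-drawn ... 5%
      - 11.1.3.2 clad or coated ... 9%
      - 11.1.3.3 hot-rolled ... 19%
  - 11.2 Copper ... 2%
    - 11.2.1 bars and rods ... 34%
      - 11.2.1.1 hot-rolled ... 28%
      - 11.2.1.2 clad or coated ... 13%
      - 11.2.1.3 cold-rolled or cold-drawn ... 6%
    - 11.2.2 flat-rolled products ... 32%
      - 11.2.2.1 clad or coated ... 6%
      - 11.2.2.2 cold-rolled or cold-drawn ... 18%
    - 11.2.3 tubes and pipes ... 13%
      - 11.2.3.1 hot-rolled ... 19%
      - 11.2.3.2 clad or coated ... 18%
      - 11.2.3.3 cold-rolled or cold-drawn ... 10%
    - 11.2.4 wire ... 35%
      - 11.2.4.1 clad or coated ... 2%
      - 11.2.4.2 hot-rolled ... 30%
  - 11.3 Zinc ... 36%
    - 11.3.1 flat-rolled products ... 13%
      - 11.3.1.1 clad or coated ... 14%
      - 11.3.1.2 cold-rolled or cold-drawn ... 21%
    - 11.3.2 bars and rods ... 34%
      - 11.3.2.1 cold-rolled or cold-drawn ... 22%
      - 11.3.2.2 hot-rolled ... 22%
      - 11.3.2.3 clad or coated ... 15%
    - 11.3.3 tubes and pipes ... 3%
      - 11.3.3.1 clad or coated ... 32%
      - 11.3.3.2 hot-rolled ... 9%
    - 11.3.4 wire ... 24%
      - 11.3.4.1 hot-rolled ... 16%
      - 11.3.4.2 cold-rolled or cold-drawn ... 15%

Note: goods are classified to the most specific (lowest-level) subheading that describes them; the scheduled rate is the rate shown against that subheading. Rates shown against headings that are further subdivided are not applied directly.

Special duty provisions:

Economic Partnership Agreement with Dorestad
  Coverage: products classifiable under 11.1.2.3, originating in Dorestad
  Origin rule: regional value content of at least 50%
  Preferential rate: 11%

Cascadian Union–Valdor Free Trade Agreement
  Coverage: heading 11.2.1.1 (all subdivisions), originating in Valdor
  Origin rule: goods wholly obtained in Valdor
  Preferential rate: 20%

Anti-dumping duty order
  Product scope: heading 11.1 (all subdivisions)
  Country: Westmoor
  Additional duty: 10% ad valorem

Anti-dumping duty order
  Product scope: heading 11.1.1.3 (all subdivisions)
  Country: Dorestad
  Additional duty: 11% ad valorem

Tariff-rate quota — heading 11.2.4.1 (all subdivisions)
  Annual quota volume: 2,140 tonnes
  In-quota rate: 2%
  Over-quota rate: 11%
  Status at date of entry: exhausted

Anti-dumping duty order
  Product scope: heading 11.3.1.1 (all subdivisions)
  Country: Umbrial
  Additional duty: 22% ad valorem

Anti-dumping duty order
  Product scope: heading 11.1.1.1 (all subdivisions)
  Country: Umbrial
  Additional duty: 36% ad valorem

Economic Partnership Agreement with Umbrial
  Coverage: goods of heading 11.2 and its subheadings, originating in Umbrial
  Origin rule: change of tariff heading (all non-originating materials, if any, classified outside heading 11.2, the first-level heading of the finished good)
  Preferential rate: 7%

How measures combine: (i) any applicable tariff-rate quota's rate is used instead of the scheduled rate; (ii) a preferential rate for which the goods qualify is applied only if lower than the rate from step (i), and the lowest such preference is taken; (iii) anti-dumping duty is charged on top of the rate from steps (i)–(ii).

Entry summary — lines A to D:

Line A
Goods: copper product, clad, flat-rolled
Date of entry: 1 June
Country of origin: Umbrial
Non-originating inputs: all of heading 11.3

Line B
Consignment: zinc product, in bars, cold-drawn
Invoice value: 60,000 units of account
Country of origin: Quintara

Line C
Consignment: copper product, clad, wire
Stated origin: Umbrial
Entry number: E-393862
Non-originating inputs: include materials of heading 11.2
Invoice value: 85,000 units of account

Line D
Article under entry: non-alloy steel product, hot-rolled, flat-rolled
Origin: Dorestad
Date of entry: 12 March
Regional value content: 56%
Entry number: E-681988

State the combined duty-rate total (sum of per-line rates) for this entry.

58%

Line A: copper → 11.2; flat-rolled → 11.2.2; clad → 11.2.2.1. Scheduled 6%. Umbrial agreement on 11.2: CTH met → 7% available; preference 7% not lower than 6% → no reduction. → 6%.
Line B: zinc → 11.3; in bars → 11.3.2; cold-drawn → 11.3.2.1. Scheduled 22%. No special measure applies. → 22%.
Line C: copper → 11.2; wire → 11.2.4; clad → 11.2.4.1. Scheduled 2%. quota on 11.2.4.1 exhausted → over-quota 11%; Umbrial agreement on 11.2: CTH not met. → 11%.
Line D: non-alloy steel → 11.1; flat-rolled → 11.1.3; hot-rolled → 11.1.3.3. Scheduled 19%. Dorestad agreement on 11.1.2.3: 11.1.3.3 not covered. → 19%.
Sum: 6% + 22% + 11% + 19% = 58%.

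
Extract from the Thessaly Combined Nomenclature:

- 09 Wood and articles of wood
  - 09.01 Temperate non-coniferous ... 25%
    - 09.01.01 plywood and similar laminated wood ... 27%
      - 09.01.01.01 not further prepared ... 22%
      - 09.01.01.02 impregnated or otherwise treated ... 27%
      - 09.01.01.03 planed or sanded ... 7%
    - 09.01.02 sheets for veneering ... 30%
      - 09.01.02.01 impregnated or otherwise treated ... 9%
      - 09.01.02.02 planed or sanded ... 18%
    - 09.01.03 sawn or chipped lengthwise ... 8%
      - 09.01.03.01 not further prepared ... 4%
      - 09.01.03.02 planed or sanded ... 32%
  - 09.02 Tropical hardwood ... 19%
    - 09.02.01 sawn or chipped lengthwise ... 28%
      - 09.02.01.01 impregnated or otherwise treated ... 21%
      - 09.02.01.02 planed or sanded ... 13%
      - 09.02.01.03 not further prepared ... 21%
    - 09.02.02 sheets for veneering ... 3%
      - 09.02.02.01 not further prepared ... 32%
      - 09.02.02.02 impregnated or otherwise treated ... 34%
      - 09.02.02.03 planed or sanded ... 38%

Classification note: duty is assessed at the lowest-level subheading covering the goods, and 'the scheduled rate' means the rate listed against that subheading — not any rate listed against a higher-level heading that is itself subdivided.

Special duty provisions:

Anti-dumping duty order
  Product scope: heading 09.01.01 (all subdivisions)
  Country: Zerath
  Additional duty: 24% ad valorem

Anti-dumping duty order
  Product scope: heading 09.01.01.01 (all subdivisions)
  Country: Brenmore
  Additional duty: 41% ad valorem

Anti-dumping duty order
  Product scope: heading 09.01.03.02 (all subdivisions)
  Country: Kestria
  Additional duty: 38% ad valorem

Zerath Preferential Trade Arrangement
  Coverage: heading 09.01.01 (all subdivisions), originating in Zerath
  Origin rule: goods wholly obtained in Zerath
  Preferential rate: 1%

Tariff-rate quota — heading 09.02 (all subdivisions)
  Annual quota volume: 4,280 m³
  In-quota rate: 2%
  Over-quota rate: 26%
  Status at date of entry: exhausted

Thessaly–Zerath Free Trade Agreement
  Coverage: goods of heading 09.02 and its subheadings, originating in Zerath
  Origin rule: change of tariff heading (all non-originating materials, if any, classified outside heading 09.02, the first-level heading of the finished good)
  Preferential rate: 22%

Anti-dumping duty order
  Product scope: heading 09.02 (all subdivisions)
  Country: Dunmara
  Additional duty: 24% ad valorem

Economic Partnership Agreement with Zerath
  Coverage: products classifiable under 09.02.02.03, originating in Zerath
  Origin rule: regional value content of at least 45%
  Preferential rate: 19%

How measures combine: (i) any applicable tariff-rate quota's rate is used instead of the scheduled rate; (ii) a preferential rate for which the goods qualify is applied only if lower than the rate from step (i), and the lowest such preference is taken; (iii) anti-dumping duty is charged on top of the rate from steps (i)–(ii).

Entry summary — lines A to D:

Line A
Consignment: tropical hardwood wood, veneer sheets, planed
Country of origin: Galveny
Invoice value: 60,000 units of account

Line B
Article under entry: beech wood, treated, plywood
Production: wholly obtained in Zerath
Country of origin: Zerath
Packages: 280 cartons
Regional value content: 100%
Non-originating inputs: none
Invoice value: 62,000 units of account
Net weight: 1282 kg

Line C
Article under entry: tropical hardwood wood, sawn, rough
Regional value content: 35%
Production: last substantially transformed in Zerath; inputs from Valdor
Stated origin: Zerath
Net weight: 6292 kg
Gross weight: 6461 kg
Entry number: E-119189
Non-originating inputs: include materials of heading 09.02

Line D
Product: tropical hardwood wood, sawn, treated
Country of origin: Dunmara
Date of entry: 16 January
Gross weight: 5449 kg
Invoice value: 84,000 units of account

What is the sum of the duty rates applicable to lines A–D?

Line A: tropical hardwood → 09.02; veneer sheets → 09.02.02; planed → 09.02.02.03. Scheduled 38%. quota on 09.02 exhausted → over-quota 26%. → 26%.
Line B: beech → 09.01; plywood → 09.01.01; treated → 09.01.01.02. Scheduled 27%. Zerath agreement on 09.01.01: wholly obtained → 1% available; Zerath agreement on 09.02: 09.01.01.02 not covered; Zerath agreement on 09.02.02.03: 09.01.01.02 not covered; preferential 1%; anti-dumping (Zerath, 09.01.01): +24%; total 1% + 24% = 25%. → 25%.
Line C: tropical hardwood → 09.02; sawn → 09.02.01; rough → 09.02.01.03. Scheduled 21%. quota on 09.02 exhausted → over-quota 26%; Zerath agreement on 09.01.01: 09.02.01.03 not covered; Zerath agreement on 09.02: CTH not met; Zerath agreement on 09.02.02.03: 09.02.01.03 not covered. → 26%.
Line D: tropical hardwood → 09.02; sawn → 09.02.01; treated → 09.02.01.01. Scheduled 21%. quota on 09.02 exhausted → over-quota 26%; anti-dumping (Dunmara, 09.02): +24%; total 26% + 24% = 50%. → 50%.
Sum: 26% + 25% + 26% + 50% = 127%.

127%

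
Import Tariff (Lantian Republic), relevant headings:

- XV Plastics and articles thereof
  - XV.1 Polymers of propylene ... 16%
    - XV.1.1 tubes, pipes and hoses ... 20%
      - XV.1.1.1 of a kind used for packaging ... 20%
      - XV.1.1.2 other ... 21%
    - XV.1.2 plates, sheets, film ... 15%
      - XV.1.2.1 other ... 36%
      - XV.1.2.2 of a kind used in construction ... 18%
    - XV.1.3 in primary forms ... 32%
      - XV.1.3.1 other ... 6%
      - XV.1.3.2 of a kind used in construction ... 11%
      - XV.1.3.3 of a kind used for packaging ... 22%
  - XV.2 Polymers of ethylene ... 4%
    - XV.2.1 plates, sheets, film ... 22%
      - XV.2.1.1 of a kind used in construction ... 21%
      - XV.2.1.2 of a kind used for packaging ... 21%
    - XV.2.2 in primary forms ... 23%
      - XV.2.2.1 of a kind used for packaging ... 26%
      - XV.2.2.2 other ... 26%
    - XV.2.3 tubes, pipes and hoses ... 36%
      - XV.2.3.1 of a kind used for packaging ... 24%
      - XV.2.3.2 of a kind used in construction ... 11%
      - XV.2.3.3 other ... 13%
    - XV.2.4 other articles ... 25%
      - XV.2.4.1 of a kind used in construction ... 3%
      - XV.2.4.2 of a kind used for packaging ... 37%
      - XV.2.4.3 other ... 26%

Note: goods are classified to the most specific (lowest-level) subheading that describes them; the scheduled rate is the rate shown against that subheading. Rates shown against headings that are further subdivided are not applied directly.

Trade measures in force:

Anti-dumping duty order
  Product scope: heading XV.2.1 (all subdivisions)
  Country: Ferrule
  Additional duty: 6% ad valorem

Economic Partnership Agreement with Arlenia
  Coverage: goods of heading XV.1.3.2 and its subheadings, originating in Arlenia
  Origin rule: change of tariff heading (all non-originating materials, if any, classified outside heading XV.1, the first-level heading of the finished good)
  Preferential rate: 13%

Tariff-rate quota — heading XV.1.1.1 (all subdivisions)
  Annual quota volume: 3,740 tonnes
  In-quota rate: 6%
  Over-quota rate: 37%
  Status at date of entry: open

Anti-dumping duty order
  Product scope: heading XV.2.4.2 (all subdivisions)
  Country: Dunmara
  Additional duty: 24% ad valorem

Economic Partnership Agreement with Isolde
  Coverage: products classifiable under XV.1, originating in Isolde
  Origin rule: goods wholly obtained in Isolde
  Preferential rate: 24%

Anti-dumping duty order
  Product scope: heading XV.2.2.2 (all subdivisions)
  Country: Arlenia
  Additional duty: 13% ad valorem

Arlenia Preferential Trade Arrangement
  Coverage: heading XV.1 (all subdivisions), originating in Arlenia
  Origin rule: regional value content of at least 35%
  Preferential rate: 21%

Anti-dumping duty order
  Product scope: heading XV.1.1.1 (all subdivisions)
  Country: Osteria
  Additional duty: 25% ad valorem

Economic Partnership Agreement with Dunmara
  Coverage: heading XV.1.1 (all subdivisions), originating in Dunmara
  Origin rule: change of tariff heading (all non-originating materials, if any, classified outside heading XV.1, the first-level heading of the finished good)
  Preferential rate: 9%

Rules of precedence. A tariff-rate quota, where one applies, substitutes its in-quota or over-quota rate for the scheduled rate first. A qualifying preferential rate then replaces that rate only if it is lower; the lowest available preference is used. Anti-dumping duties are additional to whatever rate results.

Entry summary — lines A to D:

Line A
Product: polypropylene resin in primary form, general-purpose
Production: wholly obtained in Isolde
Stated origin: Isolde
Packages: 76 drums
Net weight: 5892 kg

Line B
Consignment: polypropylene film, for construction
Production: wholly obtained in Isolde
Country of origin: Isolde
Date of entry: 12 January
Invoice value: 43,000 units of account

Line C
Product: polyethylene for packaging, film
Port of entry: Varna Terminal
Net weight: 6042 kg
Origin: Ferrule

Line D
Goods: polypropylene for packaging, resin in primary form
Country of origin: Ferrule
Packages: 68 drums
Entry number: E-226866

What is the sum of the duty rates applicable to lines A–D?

73%

Line A: polypropylene → XV.1; resin in primary form → XV.1.3; general-purpose → XV.1.3.1. Scheduled 6%. Isolde agreement on XV.1: wholly obtained → 24% available; preference 24% not lower than 6% → no reduction. → 6%.
Line B: polypropylene → XV.1; film → XV.1.2; for construction → XV.1.2.2. Scheduled 18%. Isolde agreement on XV.1: wholly obtained → 24% available; preference 24% not lower than 18% → no reduction. → 18%.
Line C: polyethylene → XV.2; film → XV.2.1; for packaging → XV.2.1.2. Scheduled 21%. anti-dumping (Ferrule, XV.2.1): +6%; total 21% + 6% = 27%. → 27%.
Line D: polypropylene → XV.1; resin in primary form → XV.1.3; for packaging → XV.1.3.3. Scheduled 22%. No special measure applies. → 22%.
Sum: 6% + 18% + 27% + 22% = 73%.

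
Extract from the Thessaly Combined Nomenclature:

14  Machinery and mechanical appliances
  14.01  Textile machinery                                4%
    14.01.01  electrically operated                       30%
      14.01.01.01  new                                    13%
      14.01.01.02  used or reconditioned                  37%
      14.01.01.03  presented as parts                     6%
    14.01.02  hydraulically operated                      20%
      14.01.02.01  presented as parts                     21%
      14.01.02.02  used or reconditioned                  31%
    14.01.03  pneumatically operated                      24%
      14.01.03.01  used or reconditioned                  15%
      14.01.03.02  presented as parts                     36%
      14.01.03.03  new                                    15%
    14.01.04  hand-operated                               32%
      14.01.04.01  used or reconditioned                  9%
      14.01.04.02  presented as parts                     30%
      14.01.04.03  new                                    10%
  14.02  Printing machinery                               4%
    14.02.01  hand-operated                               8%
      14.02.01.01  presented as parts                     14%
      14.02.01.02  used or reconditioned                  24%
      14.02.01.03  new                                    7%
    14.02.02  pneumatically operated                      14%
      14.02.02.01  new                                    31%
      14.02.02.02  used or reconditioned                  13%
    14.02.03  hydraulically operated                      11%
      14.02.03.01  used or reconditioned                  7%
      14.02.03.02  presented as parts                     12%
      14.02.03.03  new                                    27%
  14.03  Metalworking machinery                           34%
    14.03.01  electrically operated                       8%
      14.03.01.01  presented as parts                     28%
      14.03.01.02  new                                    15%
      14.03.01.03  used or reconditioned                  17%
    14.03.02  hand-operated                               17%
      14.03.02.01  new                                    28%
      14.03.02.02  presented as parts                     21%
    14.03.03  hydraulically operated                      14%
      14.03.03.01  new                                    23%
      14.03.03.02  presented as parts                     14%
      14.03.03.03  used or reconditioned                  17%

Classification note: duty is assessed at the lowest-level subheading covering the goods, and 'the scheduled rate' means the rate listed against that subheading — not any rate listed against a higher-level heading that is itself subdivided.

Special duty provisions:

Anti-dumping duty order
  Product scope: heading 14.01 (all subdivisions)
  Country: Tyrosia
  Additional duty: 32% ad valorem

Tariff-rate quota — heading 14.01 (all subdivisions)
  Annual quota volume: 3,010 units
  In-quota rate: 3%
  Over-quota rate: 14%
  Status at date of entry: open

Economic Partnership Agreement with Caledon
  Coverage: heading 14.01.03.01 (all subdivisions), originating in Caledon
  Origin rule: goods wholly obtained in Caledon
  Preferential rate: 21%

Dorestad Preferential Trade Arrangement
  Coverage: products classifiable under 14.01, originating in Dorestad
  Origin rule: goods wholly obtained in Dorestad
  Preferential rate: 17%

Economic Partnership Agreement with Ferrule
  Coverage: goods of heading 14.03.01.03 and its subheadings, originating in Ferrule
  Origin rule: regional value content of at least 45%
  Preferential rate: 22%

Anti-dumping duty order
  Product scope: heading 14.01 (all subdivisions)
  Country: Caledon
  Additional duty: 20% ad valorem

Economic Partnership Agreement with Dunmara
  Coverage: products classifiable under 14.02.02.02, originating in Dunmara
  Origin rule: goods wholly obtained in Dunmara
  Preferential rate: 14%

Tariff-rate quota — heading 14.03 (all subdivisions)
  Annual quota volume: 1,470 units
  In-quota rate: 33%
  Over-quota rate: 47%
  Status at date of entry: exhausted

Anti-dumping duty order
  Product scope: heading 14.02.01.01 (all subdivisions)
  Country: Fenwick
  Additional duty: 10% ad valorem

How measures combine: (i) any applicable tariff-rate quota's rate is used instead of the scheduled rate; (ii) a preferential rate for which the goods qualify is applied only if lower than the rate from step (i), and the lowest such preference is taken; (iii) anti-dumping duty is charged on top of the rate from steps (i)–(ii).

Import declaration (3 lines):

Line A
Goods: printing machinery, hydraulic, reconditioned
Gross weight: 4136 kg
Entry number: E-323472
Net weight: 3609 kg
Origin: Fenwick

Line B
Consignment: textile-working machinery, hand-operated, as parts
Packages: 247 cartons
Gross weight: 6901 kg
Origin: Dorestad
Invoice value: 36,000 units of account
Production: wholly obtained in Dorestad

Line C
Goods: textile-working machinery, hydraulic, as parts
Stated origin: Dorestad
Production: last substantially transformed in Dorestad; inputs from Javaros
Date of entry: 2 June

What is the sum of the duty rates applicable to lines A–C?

Line A: printing → 14.02; hydraulic → 14.02.03; reconditioned → 14.02.03.01. Scheduled 7%. No special measure applies. → 7%.
Line B: textile-working → 14.01; hand-operated → 14.01.04; as parts → 14.01.04.02. Scheduled 30%. quota on 14.01 open → in-quota 3%; Dorestad agreement on 14.01: wholly obtained → 17% available; preference 17% not lower than 3% → no reduction. → 3%.
Line C: textile-working → 14.01; hydraulic → 14.01.02; as parts → 14.01.02.01. Scheduled 21%. quota on 14.01 open → in-quota 3%; Dorestad agreement on 14.01: not wholly obtained. → 3%.
Sum: 7% + 3% + 3% = 13%.

13%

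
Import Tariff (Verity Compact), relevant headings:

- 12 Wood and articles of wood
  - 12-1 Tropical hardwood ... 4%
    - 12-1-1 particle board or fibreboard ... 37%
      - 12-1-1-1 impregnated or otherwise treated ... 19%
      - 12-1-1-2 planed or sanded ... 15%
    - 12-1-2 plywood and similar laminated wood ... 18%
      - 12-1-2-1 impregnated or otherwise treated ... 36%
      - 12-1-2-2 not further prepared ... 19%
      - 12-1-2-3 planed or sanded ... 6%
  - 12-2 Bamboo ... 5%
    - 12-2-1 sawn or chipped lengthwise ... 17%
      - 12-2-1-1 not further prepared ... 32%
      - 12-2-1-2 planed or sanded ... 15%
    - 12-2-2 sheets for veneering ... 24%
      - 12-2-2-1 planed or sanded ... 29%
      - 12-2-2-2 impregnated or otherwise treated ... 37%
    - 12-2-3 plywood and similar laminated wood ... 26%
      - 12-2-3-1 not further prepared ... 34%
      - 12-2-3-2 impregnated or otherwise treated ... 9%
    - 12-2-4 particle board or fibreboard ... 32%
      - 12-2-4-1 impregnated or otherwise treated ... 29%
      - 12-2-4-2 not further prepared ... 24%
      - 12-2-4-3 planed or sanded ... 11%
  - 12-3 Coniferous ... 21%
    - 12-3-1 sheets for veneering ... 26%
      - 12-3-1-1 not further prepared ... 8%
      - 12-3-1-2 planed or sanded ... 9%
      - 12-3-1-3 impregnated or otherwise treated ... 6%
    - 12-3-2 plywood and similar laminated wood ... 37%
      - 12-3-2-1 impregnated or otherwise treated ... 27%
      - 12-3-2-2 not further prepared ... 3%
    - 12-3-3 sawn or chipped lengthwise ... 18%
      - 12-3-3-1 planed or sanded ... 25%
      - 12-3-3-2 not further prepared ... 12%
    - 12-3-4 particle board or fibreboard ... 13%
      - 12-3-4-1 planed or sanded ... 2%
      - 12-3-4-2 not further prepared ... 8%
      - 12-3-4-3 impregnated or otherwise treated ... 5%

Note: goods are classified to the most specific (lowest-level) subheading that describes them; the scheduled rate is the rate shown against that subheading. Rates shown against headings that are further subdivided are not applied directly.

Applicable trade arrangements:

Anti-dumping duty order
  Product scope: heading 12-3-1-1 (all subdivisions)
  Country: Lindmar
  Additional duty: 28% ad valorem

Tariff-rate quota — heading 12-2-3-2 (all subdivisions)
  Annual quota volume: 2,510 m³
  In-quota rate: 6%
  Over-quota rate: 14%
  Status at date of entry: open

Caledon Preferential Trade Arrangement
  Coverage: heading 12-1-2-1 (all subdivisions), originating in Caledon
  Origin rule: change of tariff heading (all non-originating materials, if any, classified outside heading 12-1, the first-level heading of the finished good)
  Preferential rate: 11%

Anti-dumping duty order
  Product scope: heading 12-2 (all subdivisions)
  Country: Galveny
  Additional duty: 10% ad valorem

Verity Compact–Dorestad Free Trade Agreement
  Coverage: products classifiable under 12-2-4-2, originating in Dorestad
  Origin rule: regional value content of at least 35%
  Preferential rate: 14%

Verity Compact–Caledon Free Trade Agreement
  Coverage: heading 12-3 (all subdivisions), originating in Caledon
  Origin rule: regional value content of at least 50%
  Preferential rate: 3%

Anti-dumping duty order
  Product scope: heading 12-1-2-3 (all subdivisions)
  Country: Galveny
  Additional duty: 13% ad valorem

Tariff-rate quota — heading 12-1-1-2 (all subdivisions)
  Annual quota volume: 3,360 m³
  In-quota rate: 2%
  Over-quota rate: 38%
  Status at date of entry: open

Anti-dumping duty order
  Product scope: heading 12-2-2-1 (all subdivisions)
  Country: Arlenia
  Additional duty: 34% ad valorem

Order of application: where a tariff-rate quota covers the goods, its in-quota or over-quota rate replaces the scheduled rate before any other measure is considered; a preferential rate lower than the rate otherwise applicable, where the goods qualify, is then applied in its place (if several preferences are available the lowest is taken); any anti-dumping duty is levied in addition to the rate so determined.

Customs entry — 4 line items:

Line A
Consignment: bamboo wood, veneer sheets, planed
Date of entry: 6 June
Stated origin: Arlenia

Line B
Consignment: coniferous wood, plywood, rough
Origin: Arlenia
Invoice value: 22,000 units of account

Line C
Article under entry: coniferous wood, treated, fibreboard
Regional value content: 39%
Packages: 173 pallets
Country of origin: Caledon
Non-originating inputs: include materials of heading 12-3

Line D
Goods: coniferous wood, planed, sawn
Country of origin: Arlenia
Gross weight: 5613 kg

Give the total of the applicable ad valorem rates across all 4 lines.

Line A: bamboo → 12-2; veneer sheets → 12-2-2; planed → 12-2-2-1. Scheduled 29%. anti-dumping (Arlenia, 12-2-2-1): +34%; total 29% + 34% = 63%. → 63%.
Line B: coniferous → 12-3; plywood → 12-3-2; rough → 12-3-2-2. Scheduled 3%. No special measure applies. → 3%.
Line C: coniferous → 12-3; fibreboard → 12-3-4; treated → 12-3-4-3. Scheduled 5%. Caledon agreement on 12-1-2-1: 12-3-4-3 not covered; Caledon agreement on 12-3: RVC < 50%. → 5%.
Line D: coniferous → 12-3; sawn → 12-3-3; planed → 12-3-3-1. Scheduled 25%. No special measure applies. → 25%.
Sum: 63% + 3% + 5% + 25% = 96%.

96%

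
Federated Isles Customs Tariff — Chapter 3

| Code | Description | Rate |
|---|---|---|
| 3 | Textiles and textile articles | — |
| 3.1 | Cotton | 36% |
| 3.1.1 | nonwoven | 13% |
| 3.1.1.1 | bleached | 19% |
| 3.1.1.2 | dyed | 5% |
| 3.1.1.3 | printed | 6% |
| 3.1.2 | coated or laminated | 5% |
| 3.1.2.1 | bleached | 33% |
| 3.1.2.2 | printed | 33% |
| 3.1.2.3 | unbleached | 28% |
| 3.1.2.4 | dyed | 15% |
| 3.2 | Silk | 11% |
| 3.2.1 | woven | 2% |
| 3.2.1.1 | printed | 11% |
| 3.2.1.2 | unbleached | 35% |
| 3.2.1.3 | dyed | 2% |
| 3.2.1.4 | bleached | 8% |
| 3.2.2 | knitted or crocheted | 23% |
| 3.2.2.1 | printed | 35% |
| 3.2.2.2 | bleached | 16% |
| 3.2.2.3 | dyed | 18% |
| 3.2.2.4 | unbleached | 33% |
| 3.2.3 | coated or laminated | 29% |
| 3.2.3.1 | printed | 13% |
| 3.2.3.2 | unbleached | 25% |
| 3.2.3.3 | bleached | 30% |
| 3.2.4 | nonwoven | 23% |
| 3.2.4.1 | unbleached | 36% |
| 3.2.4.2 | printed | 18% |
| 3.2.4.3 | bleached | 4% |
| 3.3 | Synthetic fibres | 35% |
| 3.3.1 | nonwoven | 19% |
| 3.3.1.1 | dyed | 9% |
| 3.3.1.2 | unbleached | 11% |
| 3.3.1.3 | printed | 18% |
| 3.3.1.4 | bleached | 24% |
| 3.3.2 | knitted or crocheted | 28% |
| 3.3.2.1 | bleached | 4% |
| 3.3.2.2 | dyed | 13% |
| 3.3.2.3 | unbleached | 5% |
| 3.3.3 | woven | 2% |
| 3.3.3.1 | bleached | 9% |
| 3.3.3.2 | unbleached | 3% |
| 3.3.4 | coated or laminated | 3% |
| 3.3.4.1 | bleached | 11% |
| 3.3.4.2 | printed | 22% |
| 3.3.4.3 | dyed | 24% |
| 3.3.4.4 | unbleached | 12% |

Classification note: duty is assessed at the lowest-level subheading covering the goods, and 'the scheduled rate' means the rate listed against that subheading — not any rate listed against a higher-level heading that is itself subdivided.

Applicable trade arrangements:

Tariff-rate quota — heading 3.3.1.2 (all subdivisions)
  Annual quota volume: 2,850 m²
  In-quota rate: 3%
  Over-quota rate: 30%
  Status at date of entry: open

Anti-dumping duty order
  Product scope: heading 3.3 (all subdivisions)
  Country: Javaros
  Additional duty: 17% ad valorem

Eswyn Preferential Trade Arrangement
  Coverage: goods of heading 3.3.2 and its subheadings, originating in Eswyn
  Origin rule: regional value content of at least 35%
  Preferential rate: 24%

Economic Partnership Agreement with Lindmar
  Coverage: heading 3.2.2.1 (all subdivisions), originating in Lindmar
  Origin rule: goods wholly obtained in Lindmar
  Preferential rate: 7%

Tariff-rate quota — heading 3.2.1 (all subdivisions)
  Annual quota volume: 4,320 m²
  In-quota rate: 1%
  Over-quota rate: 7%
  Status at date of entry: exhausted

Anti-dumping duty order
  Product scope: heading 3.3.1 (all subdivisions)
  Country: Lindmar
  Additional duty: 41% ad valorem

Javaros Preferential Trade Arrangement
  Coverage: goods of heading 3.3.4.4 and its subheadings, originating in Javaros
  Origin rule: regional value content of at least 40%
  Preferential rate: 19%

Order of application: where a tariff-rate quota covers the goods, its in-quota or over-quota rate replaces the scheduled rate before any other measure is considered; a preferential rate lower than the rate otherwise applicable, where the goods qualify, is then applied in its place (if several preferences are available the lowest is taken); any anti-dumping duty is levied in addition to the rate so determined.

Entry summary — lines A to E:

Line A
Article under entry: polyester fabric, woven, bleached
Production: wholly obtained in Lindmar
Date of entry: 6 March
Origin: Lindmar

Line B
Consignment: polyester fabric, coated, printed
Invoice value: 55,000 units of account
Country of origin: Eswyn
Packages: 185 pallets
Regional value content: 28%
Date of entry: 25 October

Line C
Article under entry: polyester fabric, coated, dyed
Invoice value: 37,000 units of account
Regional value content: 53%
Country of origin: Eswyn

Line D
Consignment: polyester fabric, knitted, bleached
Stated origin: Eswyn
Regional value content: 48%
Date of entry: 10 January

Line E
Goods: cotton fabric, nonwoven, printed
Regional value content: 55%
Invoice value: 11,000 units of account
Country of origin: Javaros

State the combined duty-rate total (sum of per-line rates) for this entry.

Line A: polyester → 3.3; woven → 3.3.3; bleached → 3.3.3.1. Scheduled 9%. Lindmar agreement on 3.2.2.1: 3.3.3.1 not covered. → 9%.
Line B: polyester → 3.3; coated → 3.3.4; printed → 3.3.4.2. Scheduled 22%. Eswyn agreement on 3.3.2: 3.3.4.2 not covered. → 22%.
Line C: polyester → 3.3; coated → 3.3.4; dyed → 3.3.4.3. Scheduled 24%. Eswyn agreement on 3.3.2: 3.3.4.3 not covered. → 24%.
Line D: polyester → 3.3; knitted → 3.3.2; bleached → 3.3.2.1. Scheduled 4%. Eswyn agreement on 3.3.2: RVC ≥ 35% → 24% available; preference 24% not lower than 4% → no reduction. → 4%.
Line E: cotton → 3.1; nonwoven → 3.1.1; printed → 3.1.1.3. Scheduled 6%. Javaros agreement on 3.3.4.4: 3.1.1.3 not covered. → 6%.
Sum: 9% + 22% + 24% + 4% + 6% = 65%.

65%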